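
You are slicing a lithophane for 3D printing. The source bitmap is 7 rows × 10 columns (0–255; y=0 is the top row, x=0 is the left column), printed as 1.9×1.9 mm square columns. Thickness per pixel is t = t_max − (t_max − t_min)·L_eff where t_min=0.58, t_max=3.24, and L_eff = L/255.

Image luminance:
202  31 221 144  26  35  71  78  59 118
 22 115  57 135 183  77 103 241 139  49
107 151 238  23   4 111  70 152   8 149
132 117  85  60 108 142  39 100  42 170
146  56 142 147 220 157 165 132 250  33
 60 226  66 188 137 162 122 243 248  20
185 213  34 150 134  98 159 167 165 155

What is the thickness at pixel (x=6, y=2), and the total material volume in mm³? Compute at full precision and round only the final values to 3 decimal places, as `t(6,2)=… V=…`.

t(6,2)=2.510 V=498.887

span = t_max - t_min = 3.24 - 0.58 = 2.660
L(6,2) = 70, L_eff = 70/255 = 0.274510
t(6,2) = 3.24 - 2.660·0.274510 = 2.510
Σt over all 7·10 pixels = 880999/6375 ≈ 138.1959216
V = pitch²·Σt = 1.9²·880999/6375 = 498.887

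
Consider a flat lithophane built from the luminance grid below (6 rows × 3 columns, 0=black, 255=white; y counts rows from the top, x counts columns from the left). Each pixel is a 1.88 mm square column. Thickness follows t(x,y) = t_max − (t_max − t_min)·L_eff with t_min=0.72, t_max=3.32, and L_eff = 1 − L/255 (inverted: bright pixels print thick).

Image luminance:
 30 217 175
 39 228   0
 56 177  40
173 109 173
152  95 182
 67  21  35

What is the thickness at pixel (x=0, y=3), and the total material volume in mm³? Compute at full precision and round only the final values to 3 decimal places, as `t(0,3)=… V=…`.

t(0,3)=2.484 V=116.763

span = t_max - t_min = 3.32 - 0.72 = 2.600
L(0,3) = 173, L_eff = 1 - 173/255 = 0.321569 (inverted)
t(0,3) = 3.32 - 2.600·0.321569 = 2.484
Σt over all 6·3 pixels = 42121/1275 ≈ 33.0360784
V = pitch²·Σt = 1.88²·42121/1275 = 116.763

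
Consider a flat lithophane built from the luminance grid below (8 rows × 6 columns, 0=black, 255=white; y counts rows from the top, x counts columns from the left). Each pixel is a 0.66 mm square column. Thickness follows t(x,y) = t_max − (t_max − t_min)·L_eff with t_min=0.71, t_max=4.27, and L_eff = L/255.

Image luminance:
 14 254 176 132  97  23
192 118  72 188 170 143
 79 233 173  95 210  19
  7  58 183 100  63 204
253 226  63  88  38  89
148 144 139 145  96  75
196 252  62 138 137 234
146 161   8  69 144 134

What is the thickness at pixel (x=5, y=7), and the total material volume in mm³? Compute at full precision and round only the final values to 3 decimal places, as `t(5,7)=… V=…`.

span = t_max - t_min = 4.27 - 0.71 = 3.560
L(5,7) = 134, L_eff = 134/255 = 0.525490
t(5,7) = 4.27 - 3.560·0.525490 = 2.399
Σt over all 8·6 pixels = 44464/375 ≈ 118.5706667
V = pitch²·Σt = 0.66²·44464/375 = 51.649

t(5,7)=2.399 V=51.649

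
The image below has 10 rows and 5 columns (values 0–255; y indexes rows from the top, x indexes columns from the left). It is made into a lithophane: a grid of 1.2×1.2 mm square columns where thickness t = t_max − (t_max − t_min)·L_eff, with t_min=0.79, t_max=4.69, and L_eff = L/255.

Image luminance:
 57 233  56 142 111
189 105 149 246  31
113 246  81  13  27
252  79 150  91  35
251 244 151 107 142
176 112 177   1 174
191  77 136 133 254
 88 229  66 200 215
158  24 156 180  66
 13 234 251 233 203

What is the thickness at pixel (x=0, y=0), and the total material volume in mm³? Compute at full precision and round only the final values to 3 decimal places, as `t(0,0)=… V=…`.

span = t_max - t_min = 4.69 - 0.79 = 3.900
L(0,0) = 57, L_eff = 57/255 = 0.223529
t(0,0) = 4.69 - 3.900·0.223529 = 3.818
Σt over all 10·5 pixels = 107701/850 ≈ 126.7070588
V = pitch²·Σt = 1.2²·107701/850 = 182.458

t(0,0)=3.818 V=182.458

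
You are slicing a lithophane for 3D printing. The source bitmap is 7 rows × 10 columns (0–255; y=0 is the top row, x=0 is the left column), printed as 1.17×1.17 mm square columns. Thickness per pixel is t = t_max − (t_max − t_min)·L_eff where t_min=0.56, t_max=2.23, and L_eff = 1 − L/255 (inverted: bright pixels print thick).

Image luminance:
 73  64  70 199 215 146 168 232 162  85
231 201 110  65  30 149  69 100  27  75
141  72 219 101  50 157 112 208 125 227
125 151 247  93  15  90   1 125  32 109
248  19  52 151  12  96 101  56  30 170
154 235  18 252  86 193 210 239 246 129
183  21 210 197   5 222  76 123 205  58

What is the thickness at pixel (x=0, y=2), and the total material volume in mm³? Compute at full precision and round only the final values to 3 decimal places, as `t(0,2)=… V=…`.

span = t_max - t_min = 2.23 - 0.56 = 1.670
L(0,2) = 141, L_eff = 1 - 141/255 = 0.447059 (inverted)
t(0,2) = 2.23 - 1.670·0.447059 = 1.483
Σt over all 7·10 pixels = 206713/2125 ≈ 97.2767059
V = pitch²·Σt = 1.17²·206713/2125 = 133.162

t(0,2)=1.483 V=133.162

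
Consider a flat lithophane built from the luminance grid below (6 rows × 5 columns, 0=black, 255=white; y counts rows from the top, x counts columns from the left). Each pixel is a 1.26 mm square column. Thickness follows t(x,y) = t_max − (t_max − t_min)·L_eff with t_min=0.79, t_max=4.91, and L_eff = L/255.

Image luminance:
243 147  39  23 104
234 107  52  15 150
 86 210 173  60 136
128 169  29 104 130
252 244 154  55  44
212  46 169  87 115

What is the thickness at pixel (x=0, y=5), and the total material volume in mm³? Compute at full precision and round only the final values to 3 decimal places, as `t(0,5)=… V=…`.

t(0,5)=1.485 V=138.510

span = t_max - t_min = 4.91 - 0.79 = 4.120
L(0,5) = 212, L_eff = 212/255 = 0.831373
t(0,5) = 4.91 - 4.120·0.831373 = 1.485
Σt over all 6·5 pixels = 370791/4250 ≈ 87.2449412
V = pitch²·Σt = 1.26²·370791/4250 = 138.510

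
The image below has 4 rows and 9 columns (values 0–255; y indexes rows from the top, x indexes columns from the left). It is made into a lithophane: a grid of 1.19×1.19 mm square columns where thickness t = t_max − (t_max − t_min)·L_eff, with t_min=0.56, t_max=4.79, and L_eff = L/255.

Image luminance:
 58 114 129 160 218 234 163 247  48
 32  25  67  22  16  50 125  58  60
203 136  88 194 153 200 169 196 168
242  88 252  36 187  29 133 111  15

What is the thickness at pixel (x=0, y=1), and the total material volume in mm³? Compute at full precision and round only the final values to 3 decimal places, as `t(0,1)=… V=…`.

t(0,1)=4.259 V=140.223

span = t_max - t_min = 4.79 - 0.56 = 4.230
L(0,1) = 32, L_eff = 32/255 = 0.125490
t(0,1) = 4.79 - 4.230·0.125490 = 4.259
Σt over all 4·9 pixels = 420837/4250 ≈ 99.0204706
V = pitch²·Σt = 1.19²·420837/4250 = 140.223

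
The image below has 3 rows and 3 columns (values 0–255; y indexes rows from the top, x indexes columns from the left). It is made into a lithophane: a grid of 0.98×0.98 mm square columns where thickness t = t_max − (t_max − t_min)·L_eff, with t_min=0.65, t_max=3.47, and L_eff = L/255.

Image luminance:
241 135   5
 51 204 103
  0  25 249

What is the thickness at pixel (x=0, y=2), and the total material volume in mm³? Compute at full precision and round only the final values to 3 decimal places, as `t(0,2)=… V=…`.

t(0,2)=3.470 V=19.234

span = t_max - t_min = 3.47 - 0.65 = 2.820
L(0,2) = 0, L_eff = 0/255 = 0.000000
t(0,2) = 3.47 - 2.820·0.000000 = 3.470
Σt over all 3·3 pixels = 170233/8500 ≈ 20.0274118
V = pitch²·Σt = 0.98²·170233/8500 = 19.234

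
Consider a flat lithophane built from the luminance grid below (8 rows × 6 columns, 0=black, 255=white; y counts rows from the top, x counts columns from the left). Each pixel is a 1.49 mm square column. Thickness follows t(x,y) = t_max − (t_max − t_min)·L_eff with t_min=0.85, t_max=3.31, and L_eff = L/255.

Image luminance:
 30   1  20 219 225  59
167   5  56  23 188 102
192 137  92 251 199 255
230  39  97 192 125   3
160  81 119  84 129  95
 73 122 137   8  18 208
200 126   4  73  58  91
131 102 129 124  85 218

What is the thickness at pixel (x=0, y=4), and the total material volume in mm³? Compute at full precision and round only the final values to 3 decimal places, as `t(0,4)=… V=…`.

span = t_max - t_min = 3.31 - 0.85 = 2.460
L(0,4) = 160, L_eff = 160/255 = 0.627451
t(0,4) = 3.31 - 2.460·0.627451 = 1.766
Σt over all 8·6 pixels = 225239/2125 ≈ 105.9948235
V = pitch²·Σt = 1.49²·225239/2125 = 235.319

t(0,4)=1.766 V=235.319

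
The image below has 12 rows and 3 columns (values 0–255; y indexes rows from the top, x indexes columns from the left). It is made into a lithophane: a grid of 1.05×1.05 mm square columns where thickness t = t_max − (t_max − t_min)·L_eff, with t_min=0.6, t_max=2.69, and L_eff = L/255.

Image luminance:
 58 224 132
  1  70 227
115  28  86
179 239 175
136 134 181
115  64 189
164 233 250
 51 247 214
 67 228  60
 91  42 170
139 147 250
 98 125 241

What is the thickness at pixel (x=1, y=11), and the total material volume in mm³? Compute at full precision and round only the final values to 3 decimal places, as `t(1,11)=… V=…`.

t(1,11)=1.665 V=60.049

span = t_max - t_min = 2.69 - 0.6 = 2.090
L(1,11) = 125, L_eff = 125/255 = 0.490196
t(1,11) = 2.69 - 2.090·0.490196 = 1.665
Σt over all 12·3 pixels = 138889/2550 ≈ 54.4662745
V = pitch²·Σt = 1.05²·138889/2550 = 60.049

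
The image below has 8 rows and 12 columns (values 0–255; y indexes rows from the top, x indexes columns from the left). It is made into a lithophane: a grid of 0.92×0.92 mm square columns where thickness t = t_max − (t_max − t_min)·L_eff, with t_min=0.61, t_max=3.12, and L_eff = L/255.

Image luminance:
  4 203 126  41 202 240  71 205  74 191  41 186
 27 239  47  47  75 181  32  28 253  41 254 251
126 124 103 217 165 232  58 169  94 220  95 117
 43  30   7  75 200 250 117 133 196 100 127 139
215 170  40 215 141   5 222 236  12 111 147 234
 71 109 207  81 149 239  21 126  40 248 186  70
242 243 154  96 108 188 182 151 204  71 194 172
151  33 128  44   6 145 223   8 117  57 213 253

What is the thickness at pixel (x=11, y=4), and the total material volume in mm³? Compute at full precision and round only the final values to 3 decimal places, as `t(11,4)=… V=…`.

span = t_max - t_min = 3.12 - 0.61 = 2.510
L(11,4) = 234, L_eff = 234/255 = 0.917647
t(11,4) = 3.12 - 2.510·0.917647 = 0.817
Σt over all 8·12 pixels = 2203193/12750 ≈ 172.7994510
V = pitch²·Σt = 0.92²·2203193/12750 = 146.257

t(11,4)=0.817 V=146.257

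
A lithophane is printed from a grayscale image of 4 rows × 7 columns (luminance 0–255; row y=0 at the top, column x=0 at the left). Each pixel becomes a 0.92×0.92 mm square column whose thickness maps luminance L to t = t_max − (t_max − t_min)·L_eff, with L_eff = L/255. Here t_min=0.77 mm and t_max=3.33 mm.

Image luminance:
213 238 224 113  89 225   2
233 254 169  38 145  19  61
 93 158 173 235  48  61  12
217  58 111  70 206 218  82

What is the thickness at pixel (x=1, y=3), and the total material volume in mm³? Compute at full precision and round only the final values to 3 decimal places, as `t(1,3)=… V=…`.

t(1,3)=2.748 V=46.926

span = t_max - t_min = 3.33 - 0.77 = 2.560
L(1,3) = 58, L_eff = 58/255 = 0.227451
t(1,3) = 3.33 - 2.560·0.227451 = 2.748
Σt over all 4·7 pixels = 23563/425 ≈ 55.4423529
V = pitch²·Σt = 0.92²·23563/425 = 46.926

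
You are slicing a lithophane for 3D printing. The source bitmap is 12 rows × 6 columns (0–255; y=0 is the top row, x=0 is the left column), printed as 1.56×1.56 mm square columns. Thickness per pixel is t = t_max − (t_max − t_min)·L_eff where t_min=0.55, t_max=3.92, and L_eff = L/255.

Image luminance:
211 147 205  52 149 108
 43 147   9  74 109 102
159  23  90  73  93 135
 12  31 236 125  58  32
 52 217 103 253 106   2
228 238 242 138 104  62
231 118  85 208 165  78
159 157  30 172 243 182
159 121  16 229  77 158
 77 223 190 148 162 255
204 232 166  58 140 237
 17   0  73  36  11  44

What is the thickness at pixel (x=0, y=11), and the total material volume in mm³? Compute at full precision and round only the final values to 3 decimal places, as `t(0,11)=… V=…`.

span = t_max - t_min = 3.92 - 0.55 = 3.370
L(0,11) = 17, L_eff = 17/255 = 0.066667
t(0,11) = 3.92 - 3.370·0.066667 = 3.695
Σt over all 12·6 pixels = 4154347/25500 ≈ 162.9155686
V = pitch²·Σt = 1.56²·4154347/25500 = 396.471

t(0,11)=3.695 V=396.471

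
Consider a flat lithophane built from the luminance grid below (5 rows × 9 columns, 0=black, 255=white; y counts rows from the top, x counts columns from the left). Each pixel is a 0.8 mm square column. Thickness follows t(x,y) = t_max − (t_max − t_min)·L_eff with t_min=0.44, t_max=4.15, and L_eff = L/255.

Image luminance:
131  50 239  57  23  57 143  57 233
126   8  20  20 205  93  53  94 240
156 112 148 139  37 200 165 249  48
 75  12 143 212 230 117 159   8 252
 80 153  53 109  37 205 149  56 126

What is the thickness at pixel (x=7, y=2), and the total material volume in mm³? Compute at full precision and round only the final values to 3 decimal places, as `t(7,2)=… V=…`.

t(7,2)=0.527 V=70.365

span = t_max - t_min = 4.15 - 0.44 = 3.710
L(7,2) = 249, L_eff = 249/255 = 0.976471
t(7,2) = 4.15 - 3.710·0.976471 = 0.527
Σt over all 5·9 pixels = 700904/6375 ≈ 109.9457255
V = pitch²·Σt = 0.8²·700904/6375 = 70.365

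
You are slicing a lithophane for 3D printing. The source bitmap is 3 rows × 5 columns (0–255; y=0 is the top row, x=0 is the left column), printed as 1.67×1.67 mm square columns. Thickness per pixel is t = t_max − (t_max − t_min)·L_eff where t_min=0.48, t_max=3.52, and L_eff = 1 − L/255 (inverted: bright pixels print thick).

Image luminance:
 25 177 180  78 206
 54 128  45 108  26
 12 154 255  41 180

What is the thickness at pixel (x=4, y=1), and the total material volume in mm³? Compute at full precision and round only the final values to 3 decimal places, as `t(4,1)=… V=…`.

span = t_max - t_min = 3.52 - 0.48 = 3.040
L(4,1) = 26, L_eff = 1 - 26/255 = 0.898039 (inverted)
t(4,1) = 3.52 - 3.040·0.898039 = 0.790
Σt over all 3·5 pixels = 172744/6375 ≈ 27.0970980
V = pitch²·Σt = 1.67²·172744/6375 = 75.571

t(4,1)=0.790 V=75.571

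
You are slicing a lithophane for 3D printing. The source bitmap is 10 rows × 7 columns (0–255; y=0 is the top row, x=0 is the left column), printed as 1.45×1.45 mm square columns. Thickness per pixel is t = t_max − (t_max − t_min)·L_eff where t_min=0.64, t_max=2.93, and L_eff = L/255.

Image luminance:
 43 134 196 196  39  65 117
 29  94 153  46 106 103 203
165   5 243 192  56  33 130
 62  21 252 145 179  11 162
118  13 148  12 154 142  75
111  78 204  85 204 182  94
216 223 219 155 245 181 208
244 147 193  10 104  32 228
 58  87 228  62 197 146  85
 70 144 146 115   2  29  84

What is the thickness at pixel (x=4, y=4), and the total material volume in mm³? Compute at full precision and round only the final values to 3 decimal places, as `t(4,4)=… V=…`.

t(4,4)=1.547 V=267.749

span = t_max - t_min = 2.93 - 0.64 = 2.290
L(4,4) = 154, L_eff = 154/255 = 0.603922
t(4,4) = 2.93 - 2.290·0.603922 = 1.547
Σt over all 10·7 pixels = 270614/2125 ≈ 127.3477647
V = pitch²·Σt = 1.45²·270614/2125 = 267.749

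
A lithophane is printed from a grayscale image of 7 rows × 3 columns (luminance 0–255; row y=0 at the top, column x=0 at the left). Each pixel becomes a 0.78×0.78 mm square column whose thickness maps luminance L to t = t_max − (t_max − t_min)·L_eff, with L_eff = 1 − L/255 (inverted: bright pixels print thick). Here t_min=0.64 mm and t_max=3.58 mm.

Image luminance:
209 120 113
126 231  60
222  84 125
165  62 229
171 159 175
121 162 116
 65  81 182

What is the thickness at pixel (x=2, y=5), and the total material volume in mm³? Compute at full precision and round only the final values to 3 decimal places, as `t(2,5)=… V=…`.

t(2,5)=1.977 V=29.066

span = t_max - t_min = 3.58 - 0.64 = 2.940
L(2,5) = 116, L_eff = 1 - 116/255 = 0.545098 (inverted)
t(2,5) = 3.58 - 2.940·0.545098 = 1.977
Σt over all 7·3 pixels = 101521/2125 ≈ 47.7745882
V = pitch²·Σt = 0.78²·101521/2125 = 29.066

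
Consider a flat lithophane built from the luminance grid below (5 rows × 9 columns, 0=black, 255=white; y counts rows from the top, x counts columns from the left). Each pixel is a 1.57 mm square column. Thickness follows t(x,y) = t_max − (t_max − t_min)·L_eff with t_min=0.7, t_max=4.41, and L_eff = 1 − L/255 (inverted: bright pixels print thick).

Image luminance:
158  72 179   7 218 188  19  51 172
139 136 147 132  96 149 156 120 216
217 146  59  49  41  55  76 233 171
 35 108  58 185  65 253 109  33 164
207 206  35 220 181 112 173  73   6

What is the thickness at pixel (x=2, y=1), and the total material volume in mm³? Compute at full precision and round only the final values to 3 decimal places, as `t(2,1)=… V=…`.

t(2,1)=2.839 V=279.367

span = t_max - t_min = 4.41 - 0.7 = 3.710
L(2,1) = 147, L_eff = 1 - 147/255 = 0.423529 (inverted)
t(2,1) = 4.41 - 3.710·0.423529 = 2.839
Σt over all 5·9 pixels = 7707/68 ≈ 113.3382353
V = pitch²·Σt = 1.57²·7707/68 = 279.367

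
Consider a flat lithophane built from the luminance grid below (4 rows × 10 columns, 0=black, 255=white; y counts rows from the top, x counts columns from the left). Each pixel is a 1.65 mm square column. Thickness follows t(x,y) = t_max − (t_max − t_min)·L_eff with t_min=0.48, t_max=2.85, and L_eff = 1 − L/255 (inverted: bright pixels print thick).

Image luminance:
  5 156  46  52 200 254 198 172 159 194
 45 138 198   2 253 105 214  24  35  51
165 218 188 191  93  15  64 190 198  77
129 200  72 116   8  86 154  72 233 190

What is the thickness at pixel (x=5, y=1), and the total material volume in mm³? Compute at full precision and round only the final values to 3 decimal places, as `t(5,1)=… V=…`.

span = t_max - t_min = 2.85 - 0.48 = 2.370
L(5,1) = 105, L_eff = 1 - 105/255 = 0.588235 (inverted)
t(5,1) = 2.85 - 2.370·0.588235 = 1.456
Σt over all 4·10 pixels = 28542/425 ≈ 67.1576471
V = pitch²·Σt = 1.65²·28542/425 = 182.837

t(5,1)=1.456 V=182.837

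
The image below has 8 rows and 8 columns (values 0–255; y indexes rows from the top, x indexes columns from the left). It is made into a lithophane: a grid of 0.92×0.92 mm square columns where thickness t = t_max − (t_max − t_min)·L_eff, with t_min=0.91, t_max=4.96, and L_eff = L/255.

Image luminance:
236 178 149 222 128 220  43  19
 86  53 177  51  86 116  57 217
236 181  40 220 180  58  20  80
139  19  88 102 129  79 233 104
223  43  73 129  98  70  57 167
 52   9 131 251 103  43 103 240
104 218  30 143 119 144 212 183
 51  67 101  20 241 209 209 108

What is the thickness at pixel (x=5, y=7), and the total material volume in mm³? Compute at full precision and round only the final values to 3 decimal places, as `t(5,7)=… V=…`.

span = t_max - t_min = 4.96 - 0.91 = 4.050
L(5,7) = 209, L_eff = 209/255 = 0.819608
t(5,7) = 4.96 - 4.050·0.819608 = 1.641
Σt over all 8·8 pixels = 326429/1700 ≈ 192.0170588
V = pitch²·Σt = 0.92²·326429/1700 = 162.523

t(5,7)=1.641 V=162.523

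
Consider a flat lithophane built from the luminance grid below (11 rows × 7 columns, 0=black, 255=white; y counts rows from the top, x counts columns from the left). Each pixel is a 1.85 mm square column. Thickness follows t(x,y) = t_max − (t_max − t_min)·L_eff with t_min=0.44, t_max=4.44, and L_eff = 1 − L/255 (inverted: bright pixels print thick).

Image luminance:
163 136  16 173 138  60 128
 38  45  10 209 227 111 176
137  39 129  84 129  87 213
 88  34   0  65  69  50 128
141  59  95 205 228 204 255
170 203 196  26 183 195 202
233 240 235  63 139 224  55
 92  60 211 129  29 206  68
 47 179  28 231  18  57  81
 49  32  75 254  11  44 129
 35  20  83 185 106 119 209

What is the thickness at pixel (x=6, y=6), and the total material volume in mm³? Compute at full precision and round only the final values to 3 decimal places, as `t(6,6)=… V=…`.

span = t_max - t_min = 4.44 - 0.44 = 4.000
L(6,6) = 55, L_eff = 1 - 55/255 = 0.784314 (inverted)
t(6,6) = 4.44 - 4.000·0.784314 = 1.303
Σt over all 11·7 pixels = 227597/1275 ≈ 178.5074510
V = pitch²·Σt = 1.85²·227597/1275 = 610.942

t(6,6)=1.303 V=610.942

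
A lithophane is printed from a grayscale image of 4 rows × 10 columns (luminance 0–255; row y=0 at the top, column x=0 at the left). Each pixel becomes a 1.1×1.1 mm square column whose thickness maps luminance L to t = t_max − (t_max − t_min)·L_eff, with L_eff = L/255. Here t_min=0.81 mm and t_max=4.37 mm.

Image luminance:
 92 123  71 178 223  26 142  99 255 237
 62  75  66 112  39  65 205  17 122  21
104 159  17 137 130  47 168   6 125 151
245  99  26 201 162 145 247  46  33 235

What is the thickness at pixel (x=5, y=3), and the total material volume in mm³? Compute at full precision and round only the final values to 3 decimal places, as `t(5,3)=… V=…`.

t(5,3)=2.346 V=131.893

span = t_max - t_min = 4.37 - 0.81 = 3.560
L(5,3) = 145, L_eff = 145/255 = 0.568627
t(5,3) = 4.37 - 3.560·0.568627 = 2.346
Σt over all 4·10 pixels = 231631/2125 ≈ 109.0028235
V = pitch²·Σt = 1.1²·231631/2125 = 131.893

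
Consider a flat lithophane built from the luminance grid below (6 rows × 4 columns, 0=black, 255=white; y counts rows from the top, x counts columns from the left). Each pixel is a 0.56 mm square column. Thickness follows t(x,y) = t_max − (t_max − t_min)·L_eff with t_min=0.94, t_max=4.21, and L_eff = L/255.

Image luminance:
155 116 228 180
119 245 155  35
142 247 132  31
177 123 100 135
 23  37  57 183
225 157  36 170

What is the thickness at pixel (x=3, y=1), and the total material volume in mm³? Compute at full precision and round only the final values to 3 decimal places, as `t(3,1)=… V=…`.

span = t_max - t_min = 4.21 - 0.94 = 3.270
L(3,1) = 35, L_eff = 35/255 = 0.137255
t(3,1) = 4.21 - 3.270·0.137255 = 3.761
Σt over all 6·4 pixels = 127292/2125 ≈ 59.9021176
V = pitch²·Σt = 0.56²·127292/2125 = 18.785

t(3,1)=3.761 V=18.785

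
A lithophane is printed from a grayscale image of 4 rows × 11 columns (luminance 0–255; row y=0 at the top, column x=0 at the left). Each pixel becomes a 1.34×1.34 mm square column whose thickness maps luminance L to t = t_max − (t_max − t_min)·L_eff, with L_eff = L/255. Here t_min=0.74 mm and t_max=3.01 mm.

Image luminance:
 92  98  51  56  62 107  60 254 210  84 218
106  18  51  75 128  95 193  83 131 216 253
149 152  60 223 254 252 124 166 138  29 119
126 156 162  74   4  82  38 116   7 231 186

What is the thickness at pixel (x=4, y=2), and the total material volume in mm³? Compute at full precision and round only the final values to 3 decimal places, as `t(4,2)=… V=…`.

span = t_max - t_min = 3.01 - 0.74 = 2.270
L(4,2) = 254, L_eff = 254/255 = 0.996078
t(4,2) = 3.01 - 2.270·0.996078 = 0.749
Σt over all 4·11 pixels = 2131217/25500 ≈ 83.5771373
V = pitch²·Σt = 1.34²·2131217/25500 = 150.071

t(4,2)=0.749 V=150.071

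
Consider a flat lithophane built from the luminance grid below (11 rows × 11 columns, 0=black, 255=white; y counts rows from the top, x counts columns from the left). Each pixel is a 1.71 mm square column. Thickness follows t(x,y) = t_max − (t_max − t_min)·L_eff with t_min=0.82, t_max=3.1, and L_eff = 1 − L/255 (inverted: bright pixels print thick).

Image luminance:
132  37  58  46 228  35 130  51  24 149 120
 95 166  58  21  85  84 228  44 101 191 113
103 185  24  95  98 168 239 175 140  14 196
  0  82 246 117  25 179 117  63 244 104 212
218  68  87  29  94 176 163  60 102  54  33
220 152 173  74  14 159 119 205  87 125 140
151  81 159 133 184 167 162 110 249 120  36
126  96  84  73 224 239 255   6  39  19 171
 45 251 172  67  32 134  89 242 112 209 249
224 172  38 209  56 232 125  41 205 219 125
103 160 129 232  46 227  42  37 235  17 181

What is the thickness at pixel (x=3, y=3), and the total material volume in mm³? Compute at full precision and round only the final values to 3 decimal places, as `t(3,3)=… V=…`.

span = t_max - t_min = 3.1 - 0.82 = 2.280
L(3,3) = 117, L_eff = 1 - 117/255 = 0.541176 (inverted)
t(3,3) = 3.1 - 2.280·0.541176 = 1.866
Σt over all 11·11 pixels = 199211/850 ≈ 234.3658824
V = pitch²·Σt = 1.71²·199211/850 = 685.309

t(3,3)=1.866 V=685.309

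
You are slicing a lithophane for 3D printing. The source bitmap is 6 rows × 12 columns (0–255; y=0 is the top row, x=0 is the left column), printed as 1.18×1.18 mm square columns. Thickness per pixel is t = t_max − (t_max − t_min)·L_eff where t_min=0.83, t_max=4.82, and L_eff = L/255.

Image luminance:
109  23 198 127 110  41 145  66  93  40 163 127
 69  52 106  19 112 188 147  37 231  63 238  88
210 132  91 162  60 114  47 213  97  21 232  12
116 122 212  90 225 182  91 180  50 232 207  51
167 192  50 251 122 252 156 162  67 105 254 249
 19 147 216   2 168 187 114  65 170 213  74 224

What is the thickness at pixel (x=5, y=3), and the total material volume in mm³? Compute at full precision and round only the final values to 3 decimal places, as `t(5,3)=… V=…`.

t(5,3)=1.972 V=279.140

span = t_max - t_min = 4.82 - 0.83 = 3.990
L(5,3) = 182, L_eff = 182/255 = 0.713725
t(5,3) = 4.82 - 3.990·0.713725 = 1.972
Σt over all 6·12 pixels = 200.474
V = pitch²·Σt = 1.18²·200.474 = 279.140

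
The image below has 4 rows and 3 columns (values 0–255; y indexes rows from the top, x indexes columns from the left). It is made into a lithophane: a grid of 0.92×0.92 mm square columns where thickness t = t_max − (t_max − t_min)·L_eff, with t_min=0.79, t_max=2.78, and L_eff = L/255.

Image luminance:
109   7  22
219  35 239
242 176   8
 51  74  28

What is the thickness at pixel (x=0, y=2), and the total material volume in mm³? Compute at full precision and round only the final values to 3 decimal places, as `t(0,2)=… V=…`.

span = t_max - t_min = 2.78 - 0.79 = 1.990
L(0,2) = 242, L_eff = 242/255 = 0.949020
t(0,2) = 2.78 - 1.990·0.949020 = 0.891
Σt over all 4·3 pixels = 60989/2550 ≈ 23.9172549
V = pitch²·Σt = 0.92²·60989/2550 = 20.244

t(0,2)=0.891 V=20.244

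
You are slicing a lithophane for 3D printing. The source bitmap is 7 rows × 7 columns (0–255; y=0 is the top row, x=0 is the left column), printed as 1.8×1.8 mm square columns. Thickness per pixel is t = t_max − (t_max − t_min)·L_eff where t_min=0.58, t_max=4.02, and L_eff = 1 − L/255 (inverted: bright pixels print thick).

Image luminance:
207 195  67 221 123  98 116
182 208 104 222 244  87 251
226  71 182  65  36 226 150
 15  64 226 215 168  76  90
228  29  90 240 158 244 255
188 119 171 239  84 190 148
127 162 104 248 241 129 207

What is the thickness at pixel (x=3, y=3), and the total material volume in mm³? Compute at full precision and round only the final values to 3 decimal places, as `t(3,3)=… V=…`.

t(3,3)=3.480 V=430.208

span = t_max - t_min = 4.02 - 0.58 = 3.440
L(3,3) = 215, L_eff = 1 - 215/255 = 0.156863 (inverted)
t(3,3) = 4.02 - 3.440·0.156863 = 3.480
Σt over all 7·7 pixels = 1692947/12750 ≈ 132.7801569
V = pitch²·Σt = 1.8²·1692947/12750 = 430.208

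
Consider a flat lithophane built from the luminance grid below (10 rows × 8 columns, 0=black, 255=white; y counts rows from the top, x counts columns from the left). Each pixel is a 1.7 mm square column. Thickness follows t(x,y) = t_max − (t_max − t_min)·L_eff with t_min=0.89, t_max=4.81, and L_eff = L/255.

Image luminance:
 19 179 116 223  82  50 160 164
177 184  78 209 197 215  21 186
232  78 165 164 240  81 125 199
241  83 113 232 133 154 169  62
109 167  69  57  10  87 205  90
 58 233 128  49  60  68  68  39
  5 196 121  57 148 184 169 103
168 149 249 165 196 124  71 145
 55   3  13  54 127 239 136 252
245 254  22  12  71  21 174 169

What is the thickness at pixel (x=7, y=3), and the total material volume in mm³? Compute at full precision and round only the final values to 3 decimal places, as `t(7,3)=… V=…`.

span = t_max - t_min = 4.81 - 0.89 = 3.920
L(7,3) = 62, L_eff = 62/255 = 0.243137
t(7,3) = 4.81 - 3.920·0.243137 = 3.857
Σt over all 10·8 pixels = 11530/51 ≈ 226.0784314
V = pitch²·Σt = 1.7²·11530/51 = 653.367

t(7,3)=3.857 V=653.367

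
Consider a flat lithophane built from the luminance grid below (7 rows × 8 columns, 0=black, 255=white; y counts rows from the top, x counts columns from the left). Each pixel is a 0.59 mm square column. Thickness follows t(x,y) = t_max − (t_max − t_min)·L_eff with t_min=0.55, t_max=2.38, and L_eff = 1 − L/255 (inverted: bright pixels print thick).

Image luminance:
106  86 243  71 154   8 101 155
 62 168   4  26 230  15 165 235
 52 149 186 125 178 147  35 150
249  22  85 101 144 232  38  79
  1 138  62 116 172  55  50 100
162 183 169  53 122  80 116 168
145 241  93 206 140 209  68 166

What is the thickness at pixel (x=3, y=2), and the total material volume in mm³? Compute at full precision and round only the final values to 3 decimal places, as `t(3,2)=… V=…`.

t(3,2)=1.447 V=27.749

span = t_max - t_min = 2.38 - 0.55 = 1.830
L(3,2) = 125, L_eff = 1 - 125/255 = 0.509804 (inverted)
t(3,2) = 2.38 - 1.830·0.509804 = 1.447
Σt over all 7·8 pixels = 169394/2125 ≈ 79.7148235
V = pitch²·Σt = 0.59²·169394/2125 = 27.749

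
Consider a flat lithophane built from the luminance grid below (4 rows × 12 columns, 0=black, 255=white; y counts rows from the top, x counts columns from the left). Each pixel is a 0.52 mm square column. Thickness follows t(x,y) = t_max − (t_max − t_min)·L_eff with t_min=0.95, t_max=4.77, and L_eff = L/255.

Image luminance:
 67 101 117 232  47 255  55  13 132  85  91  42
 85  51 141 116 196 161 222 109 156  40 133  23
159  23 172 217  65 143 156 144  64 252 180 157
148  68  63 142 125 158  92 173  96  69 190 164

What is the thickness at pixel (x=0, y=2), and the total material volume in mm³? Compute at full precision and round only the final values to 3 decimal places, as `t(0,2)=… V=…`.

t(0,2)=2.388 V=38.052

span = t_max - t_min = 4.77 - 0.95 = 3.820
L(0,2) = 159, L_eff = 159/255 = 0.623529
t(0,2) = 4.77 - 3.820·0.623529 = 2.388
Σt over all 4·12 pixels = 7177/51 ≈ 140.7254902
V = pitch²·Σt = 0.52²·7177/51 = 38.052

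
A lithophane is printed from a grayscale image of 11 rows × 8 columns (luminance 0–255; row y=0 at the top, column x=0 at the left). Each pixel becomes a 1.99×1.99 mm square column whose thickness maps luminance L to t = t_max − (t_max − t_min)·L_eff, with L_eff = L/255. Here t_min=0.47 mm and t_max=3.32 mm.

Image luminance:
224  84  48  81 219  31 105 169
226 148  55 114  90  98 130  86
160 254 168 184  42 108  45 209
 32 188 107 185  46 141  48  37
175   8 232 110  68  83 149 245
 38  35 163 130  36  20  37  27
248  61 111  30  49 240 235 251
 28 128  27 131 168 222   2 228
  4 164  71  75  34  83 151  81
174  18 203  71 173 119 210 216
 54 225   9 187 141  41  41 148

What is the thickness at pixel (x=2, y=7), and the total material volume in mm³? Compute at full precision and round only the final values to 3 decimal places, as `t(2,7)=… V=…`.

span = t_max - t_min = 3.32 - 0.47 = 2.850
L(2,7) = 27, L_eff = 27/255 = 0.105882
t(2,7) = 3.32 - 2.850·0.105882 = 3.018
Σt over all 11·8 pixels = 150771/850 ≈ 177.3776471
V = pitch²·Σt = 1.99²·150771/850 = 702.433

t(2,7)=3.018 V=702.433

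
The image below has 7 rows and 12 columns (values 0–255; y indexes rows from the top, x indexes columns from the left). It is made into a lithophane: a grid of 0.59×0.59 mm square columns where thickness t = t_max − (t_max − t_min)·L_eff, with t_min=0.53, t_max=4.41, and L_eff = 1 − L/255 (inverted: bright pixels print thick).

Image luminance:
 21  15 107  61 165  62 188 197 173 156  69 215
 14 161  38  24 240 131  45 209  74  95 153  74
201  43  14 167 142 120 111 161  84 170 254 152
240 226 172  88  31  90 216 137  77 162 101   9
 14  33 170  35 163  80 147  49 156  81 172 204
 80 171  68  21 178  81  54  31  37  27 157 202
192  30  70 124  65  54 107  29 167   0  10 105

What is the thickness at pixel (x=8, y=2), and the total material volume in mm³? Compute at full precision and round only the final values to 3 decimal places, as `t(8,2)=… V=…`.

span = t_max - t_min = 4.41 - 0.53 = 3.880
L(8,2) = 84, L_eff = 1 - 84/255 = 0.670588 (inverted)
t(8,2) = 4.41 - 3.880·0.670588 = 1.808
Σt over all 7·12 pixels = 392686/2125 ≈ 184.7934118
V = pitch²·Σt = 0.59²·392686/2125 = 64.327

t(8,2)=1.808 V=64.327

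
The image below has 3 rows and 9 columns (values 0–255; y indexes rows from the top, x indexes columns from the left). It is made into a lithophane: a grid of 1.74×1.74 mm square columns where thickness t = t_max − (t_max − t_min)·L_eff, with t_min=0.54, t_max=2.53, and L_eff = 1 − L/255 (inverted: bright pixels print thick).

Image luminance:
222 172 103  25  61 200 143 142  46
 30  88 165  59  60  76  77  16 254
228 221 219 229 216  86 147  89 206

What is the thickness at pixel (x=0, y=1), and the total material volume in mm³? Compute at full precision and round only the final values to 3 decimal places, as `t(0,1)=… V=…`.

span = t_max - t_min = 2.53 - 0.54 = 1.990
L(0,1) = 30, L_eff = 1 - 30/255 = 0.882353 (inverted)
t(0,1) = 2.53 - 1.990·0.882353 = 0.774
Σt over all 3·9 pixels = 108421/2550 ≈ 42.5180392
V = pitch²·Σt = 1.74²·108421/2550 = 128.728

t(0,1)=0.774 V=128.728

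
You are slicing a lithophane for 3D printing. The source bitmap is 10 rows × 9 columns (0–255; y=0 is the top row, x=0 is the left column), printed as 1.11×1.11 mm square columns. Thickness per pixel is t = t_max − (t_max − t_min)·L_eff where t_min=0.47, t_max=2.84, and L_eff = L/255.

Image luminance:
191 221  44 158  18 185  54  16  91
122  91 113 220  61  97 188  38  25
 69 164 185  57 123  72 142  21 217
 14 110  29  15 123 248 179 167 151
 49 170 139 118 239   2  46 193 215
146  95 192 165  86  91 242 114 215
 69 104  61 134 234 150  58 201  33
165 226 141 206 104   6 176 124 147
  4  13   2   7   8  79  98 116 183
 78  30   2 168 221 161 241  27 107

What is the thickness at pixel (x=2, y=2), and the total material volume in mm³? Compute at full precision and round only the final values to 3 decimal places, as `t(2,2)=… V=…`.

span = t_max - t_min = 2.84 - 0.47 = 2.370
L(2,2) = 185, L_eff = 185/255 = 0.725490
t(2,2) = 2.84 - 2.370·0.725490 = 1.121
Σt over all 10·9 pixels = 67471/425 ≈ 158.7552941
V = pitch²·Σt = 1.11²·67471/425 = 195.602

t(2,2)=1.121 V=195.602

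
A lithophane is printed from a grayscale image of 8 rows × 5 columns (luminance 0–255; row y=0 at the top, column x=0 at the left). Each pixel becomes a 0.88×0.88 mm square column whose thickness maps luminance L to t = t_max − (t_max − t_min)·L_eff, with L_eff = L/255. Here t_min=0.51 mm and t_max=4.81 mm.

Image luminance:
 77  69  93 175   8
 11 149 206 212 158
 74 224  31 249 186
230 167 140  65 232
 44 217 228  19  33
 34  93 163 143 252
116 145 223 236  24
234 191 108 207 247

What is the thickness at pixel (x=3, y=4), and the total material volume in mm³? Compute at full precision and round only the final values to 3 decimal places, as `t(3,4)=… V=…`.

t(3,4)=4.490 V=74.391

span = t_max - t_min = 4.81 - 0.51 = 4.300
L(3,4) = 19, L_eff = 19/255 = 0.074510
t(3,4) = 4.81 - 4.300·0.074510 = 4.490
Σt over all 8·5 pixels = 244961/2550 ≈ 96.0631373
V = pitch²·Σt = 0.88²·244961/2550 = 74.391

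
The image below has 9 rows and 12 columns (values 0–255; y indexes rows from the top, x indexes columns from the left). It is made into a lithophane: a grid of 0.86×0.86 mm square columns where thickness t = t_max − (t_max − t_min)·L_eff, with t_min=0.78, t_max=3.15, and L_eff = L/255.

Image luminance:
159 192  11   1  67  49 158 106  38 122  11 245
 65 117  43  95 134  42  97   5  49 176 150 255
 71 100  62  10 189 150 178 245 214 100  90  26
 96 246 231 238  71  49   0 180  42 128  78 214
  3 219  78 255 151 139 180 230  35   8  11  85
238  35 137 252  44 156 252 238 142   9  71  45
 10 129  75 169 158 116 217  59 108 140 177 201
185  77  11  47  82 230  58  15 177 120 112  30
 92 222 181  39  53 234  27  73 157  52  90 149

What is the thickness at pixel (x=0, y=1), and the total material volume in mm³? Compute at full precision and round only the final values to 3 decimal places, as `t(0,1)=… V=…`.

span = t_max - t_min = 3.15 - 0.78 = 2.370
L(0,1) = 65, L_eff = 65/255 = 0.254902
t(0,1) = 3.15 - 2.370·0.254902 = 2.546
Σt over all 9·12 pixels = 95289/425 ≈ 224.2094118
V = pitch²·Σt = 0.86²·95289/425 = 165.825

t(0,1)=2.546 V=165.825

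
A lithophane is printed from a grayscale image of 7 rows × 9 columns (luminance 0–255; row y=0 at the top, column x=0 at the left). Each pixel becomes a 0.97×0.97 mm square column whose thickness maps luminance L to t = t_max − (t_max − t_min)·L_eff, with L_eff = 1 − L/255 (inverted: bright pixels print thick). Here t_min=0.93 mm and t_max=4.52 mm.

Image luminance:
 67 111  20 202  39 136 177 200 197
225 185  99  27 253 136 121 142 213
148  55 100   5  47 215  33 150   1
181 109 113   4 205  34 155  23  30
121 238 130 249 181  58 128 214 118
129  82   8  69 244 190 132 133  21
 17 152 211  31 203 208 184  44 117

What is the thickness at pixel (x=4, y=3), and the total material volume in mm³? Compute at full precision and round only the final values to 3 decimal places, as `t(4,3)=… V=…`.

span = t_max - t_min = 4.52 - 0.93 = 3.590
L(4,3) = 205, L_eff = 1 - 205/255 = 0.196078 (inverted)
t(4,3) = 4.52 - 3.590·0.196078 = 3.816
Σt over all 7·9 pixels = 57113/340 ≈ 167.9794118
V = pitch²·Σt = 0.97²·57113/340 = 158.052

t(4,3)=3.816 V=158.052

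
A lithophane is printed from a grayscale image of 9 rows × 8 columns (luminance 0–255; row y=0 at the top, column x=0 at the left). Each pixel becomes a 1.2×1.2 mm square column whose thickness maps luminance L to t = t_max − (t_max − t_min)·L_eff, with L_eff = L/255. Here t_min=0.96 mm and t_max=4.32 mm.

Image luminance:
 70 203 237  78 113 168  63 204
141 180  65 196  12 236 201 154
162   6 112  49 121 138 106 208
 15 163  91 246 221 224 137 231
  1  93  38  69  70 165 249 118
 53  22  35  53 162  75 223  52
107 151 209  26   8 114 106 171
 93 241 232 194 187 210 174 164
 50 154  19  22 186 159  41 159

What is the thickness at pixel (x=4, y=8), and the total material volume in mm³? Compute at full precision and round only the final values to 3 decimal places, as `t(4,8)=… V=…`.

t(4,8)=1.869 V=273.222

span = t_max - t_min = 4.32 - 0.96 = 3.360
L(4,8) = 186, L_eff = 186/255 = 0.729412
t(4,8) = 4.32 - 3.360·0.729412 = 1.869
Σt over all 9·8 pixels = 403192/2125 ≈ 189.7374118
V = pitch²·Σt = 1.2²·403192/2125 = 273.222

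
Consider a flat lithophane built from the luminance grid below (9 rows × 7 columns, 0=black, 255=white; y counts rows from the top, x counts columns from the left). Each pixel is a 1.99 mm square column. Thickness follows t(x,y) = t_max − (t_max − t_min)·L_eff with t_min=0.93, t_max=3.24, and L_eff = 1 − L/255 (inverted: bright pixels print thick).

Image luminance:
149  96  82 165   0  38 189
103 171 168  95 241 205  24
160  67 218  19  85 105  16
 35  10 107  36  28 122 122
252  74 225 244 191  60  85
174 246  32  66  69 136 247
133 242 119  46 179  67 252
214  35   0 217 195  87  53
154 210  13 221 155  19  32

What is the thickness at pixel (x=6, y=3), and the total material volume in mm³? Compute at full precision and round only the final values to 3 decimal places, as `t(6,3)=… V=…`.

t(6,3)=2.035 V=504.663

span = t_max - t_min = 3.24 - 0.93 = 2.310
L(6,3) = 122, L_eff = 1 - 122/255 = 0.521569 (inverted)
t(6,3) = 3.24 - 2.310·0.521569 = 2.035
Σt over all 9·7 pixels = 216643/1700 ≈ 127.4370588
V = pitch²·Σt = 1.99²·216643/1700 = 504.663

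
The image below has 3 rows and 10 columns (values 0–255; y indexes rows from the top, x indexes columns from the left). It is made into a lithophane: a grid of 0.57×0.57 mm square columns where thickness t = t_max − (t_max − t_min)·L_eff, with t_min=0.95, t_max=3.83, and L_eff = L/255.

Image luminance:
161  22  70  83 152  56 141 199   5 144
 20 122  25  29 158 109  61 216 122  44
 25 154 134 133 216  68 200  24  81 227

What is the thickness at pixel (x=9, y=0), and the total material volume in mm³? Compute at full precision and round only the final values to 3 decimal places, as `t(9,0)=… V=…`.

span = t_max - t_min = 3.83 - 0.95 = 2.880
L(9,0) = 144, L_eff = 144/255 = 0.564706
t(9,0) = 3.83 - 2.880·0.564706 = 2.204
Σt over all 3·10 pixels = 334677/4250 ≈ 78.7475294
V = pitch²·Σt = 0.57²·334677/4250 = 25.585

t(9,0)=2.204 V=25.585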